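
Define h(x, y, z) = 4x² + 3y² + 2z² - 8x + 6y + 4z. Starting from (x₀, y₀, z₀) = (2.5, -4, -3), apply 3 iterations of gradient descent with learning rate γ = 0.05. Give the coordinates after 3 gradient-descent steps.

∇h = (8x - 8, 6y + 6, 4z + 4)
(x₁, y₁, z₁) = (2.5, -4, -3) − 0.05·(12, -18, -8) = (1.9, -3.1, -2.6)
(x₂, y₂, z₂) = (1.9, -3.1, -2.6) − 0.05·(7.2, -12.6, -6.4) = (1.54, -2.47, -2.28)
(x₃, y₃, z₃) = (1.54, -2.47, -2.28) − 0.05·(4.32, -8.82, -5.12) = (1.324, -2.029, -2.024)

(1.324, -2.029, -2.024)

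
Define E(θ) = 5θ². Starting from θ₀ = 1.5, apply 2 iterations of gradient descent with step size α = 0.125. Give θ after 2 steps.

E′(θ) = 10θ
θ₁ = 1.5 − 0.125·15 = -0.375
θ₂ = -0.375 − 0.125·(-3.75) = 0.09375

0.09375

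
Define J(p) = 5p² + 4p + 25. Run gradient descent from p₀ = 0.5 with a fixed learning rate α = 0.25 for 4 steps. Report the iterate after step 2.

J′(p) = 10p + 4
p₁ = 0.5 − 0.25·9 = -1.75
p₂ = -1.75 − 0.25·(-13.5) = 1.625

1.625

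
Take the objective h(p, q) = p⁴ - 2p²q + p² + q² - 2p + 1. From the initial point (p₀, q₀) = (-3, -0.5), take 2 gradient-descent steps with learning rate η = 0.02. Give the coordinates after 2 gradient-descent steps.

(-0.47817472, -0.102656)

∇h = (4p³ - 4pq + 2p - 2, -2p² + 2q)
Step 1: at (-3, -0.5), ∇h = (-122, -19) → (-3, -0.5) − 0.02·(-122, -19) = (-0.56, -0.12)
Step 2: at (-0.56, -0.12), ∇h = (-4.091264, -0.8672) → (-0.56, -0.12) − 0.02·(-4.091264, -0.8672) = (-0.47817472, -0.102656)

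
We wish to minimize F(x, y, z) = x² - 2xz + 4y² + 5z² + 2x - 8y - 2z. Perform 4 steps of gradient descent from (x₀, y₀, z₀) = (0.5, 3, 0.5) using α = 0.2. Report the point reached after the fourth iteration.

∇F = (2x - 2z + 2, 8y - 8, -2x + 10z - 2)
(x₁, y₁, z₁) = (0.5, 3, 0.5) − 0.2·(2, 16, 2) = (0.1, -0.2, 0.1)
(x₂, y₂, z₂) = (0.1, -0.2, 0.1) − 0.2·(2, -9.6, -1.2) = (-0.3, 1.72, 0.34)
(x₃, y₃, z₃) = (-0.3, 1.72, 0.34) − 0.2·(0.72, 5.76, 2) = (-0.444, 0.568, -0.06)
(x₄, y₄, z₄) = (-0.444, 0.568, -0.06) − 0.2·(1.232, -3.456, -1.712) = (-0.6904, 1.2592, 0.2824)

(-0.6904, 1.2592, 0.2824)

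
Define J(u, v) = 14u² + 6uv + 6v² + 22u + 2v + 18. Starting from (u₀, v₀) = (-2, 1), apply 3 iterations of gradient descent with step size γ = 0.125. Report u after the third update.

∇J = (28u + 6v + 22, 6u + 12v + 2)
Step 1: at (-2, 1), ∇J = (-28, 2) → (-2, 1) − 0.125·(-28, 2) = (1.5, 0.75)
Step 2: at (1.5, 0.75), ∇J = (68.5, 20) → (1.5, 0.75) − 0.125·(68.5, 20) = (-7.0625, -1.75)
Step 3: at (-7.0625, -1.75), ∇J = (-186.25, -61.375) → (-7.0625, -1.75) − 0.125·(-186.25, -61.375) = (16.21875, 5.921875)
u = 16.21875

16.21875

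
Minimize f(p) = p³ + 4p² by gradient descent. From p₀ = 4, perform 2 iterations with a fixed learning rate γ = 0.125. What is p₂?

-13.5

f′(p) = 3p² + 8p
Step 1: f′(4) = 80; p₁ = 4 − 0.125·80 = -6
Step 2: f′(-6) = 60; p₂ = -6 − 0.125·60 = -13.5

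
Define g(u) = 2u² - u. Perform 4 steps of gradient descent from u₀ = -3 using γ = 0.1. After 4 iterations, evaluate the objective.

g′(u) = 4u - 1
Step 1: g′(-3) = -13; u₁ = -3 − 0.1·(-13) = -1.7
Step 2: g′(-1.7) = -7.8; u₂ = -1.7 − 0.1·(-7.8) = -0.92
Step 3: g′(-0.92) = -4.68; u₃ = -0.92 − 0.1·(-4.68) = -0.452
Step 4: g′(-0.452) = -2.808; u₄ = -0.452 − 0.1·(-2.808) = -0.1712
g(-0.1712) = 0.22981888

0.22981888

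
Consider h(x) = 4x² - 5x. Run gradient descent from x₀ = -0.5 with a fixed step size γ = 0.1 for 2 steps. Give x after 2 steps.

h′(x) = 8x - 5
x₁ = -0.5 − 0.1·(-9) = 0.4
x₂ = 0.4 − 0.1·(-1.8) = 0.58

0.58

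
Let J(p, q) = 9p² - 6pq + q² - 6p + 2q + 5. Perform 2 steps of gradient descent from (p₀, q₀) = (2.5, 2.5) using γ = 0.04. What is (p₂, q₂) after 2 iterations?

∇J = (18p - 6q - 6, -6p + 2q + 2)
Step 1: at (2.5, 2.5), ∇J = (24, -8) → (2.5, 2.5) − 0.04·(24, -8) = (1.54, 2.82)
Step 2: at (1.54, 2.82), ∇J = (4.8, -1.6) → (1.54, 2.82) − 0.04·(4.8, -1.6) = (1.348, 2.884)

(1.348, 2.884)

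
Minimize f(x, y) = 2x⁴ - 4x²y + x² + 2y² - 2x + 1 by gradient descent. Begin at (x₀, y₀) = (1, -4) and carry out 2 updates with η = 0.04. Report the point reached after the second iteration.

(0.21152, -2.6304)

∇f = (8x³ - 8xy + 2x - 2, -4x² + 4y)
Step 1: at (1, -4), ∇f = (40, -20) → (1, -4) − 0.04·(40, -20) = (-0.6, -3.2)
Step 2: at (-0.6, -3.2), ∇f = (-20.288, -14.24) → (-0.6, -3.2) − 0.04·(-20.288, -14.24) = (0.21152, -2.6304)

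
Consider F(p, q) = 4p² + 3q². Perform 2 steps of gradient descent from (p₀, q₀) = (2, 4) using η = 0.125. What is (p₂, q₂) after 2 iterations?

∇F = (8p, 6q)
Step 1: at (2, 4), ∇F = (16, 24) → (2, 4) − 0.125·(16, 24) = (0, 1)
Step 2: at (0, 1), ∇F = (0, 6) → (0, 1) − 0.125·(0, 6) = (0, 0.25)

(0, 0.25)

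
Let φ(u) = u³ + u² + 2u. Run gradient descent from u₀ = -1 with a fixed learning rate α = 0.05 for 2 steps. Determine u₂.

-1.333375

φ′(u) = 3u² + 2u + 2
Step 1: φ′(-1) = 3; u₁ = -1 − 0.05·3 = -1.15
Step 2: φ′(-1.15) = 3.6675; u₂ = -1.15 − 0.05·3.6675 = -1.333375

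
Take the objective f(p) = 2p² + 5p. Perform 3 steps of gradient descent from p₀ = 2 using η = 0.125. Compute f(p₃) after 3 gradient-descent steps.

f′(p) = 4p + 5
Step 1: f′(2) = 13; p₁ = 2 − 0.125·13 = 0.375
Step 2: f′(0.375) = 6.5; p₂ = 0.375 − 0.125·6.5 = -0.4375
Step 3: f′(-0.4375) = 3.25; p₃ = -0.4375 − 0.125·3.25 = -0.84375
f(-0.84375) = -2.794921875

-2.794921875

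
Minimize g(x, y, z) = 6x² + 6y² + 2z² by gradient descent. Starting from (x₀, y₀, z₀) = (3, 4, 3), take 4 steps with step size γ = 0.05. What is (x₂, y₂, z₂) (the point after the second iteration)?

∇g = (12x, 12y, 4z)
(x₁, y₁, z₁) = (3, 4, 3) − 0.05·(36, 48, 12) = (1.2, 1.6, 2.4)
(x₂, y₂, z₂) = (1.2, 1.6, 2.4) − 0.05·(14.4, 19.2, 9.6) = (0.48, 0.64, 1.92)

(0.48, 0.64, 1.92)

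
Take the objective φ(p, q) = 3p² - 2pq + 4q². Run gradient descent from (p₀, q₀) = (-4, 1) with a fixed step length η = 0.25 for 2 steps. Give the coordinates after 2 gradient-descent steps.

(-2.75, 4.25)

∇φ = (6p - 2q, -2p + 8q)
(p₁, q₁) = (-4, 1) − 0.25·(-26, 16) = (2.5, -3)
(p₂, q₂) = (2.5, -3) − 0.25·(21, -29) = (-2.75, 4.25)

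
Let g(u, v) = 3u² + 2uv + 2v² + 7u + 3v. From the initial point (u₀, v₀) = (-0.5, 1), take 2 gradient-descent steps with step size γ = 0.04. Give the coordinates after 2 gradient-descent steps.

∇g = (6u + 2v + 7, 2u + 4v + 3)
Step 1: at (-0.5, 1), ∇g = (6, 6) → (-0.5, 1) − 0.04·(6, 6) = (-0.74, 0.76)
Step 2: at (-0.74, 0.76), ∇g = (4.08, 4.56) → (-0.74, 0.76) − 0.04·(4.08, 4.56) = (-0.9032, 0.5776)

(-0.9032, 0.5776)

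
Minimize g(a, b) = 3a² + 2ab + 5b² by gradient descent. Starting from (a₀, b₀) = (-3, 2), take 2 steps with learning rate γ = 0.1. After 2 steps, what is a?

-0.76

∇g = (6a + 2b, 2a + 10b)
Step 1: at (-3, 2), ∇g = (-14, 14) → (-3, 2) − 0.1·(-14, 14) = (-1.6, 0.6)
Step 2: at (-1.6, 0.6), ∇g = (-8.4, 2.8) → (-1.6, 0.6) − 0.1·(-8.4, 2.8) = (-0.76, 0.32)
a = -0.76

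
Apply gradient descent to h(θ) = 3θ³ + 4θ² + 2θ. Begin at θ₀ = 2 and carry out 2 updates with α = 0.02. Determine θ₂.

0.580448

h′(θ) = 9θ² + 8θ + 2
Step 1: h′(2) = 54; θ₁ = 2 − 0.02·54 = 0.92
Step 2: h′(0.92) = 16.9776; θ₂ = 0.92 − 0.02·16.9776 = 0.580448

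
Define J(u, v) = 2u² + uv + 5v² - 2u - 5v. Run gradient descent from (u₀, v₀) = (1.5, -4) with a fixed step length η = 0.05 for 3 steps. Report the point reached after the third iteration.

∇J = (4u + v - 2, u + 10v - 5)
Step 1: at (1.5, -4), ∇J = (0, -43.5) → (1.5, -4) − 0.05·(0, -43.5) = (1.5, -1.825)
Step 2: at (1.5, -1.825), ∇J = (2.175, -21.75) → (1.5, -1.825) − 0.05·(2.175, -21.75) = (1.39125, -0.7375)
Step 3: at (1.39125, -0.7375), ∇J = (2.8275, -10.98375) → (1.39125, -0.7375) − 0.05·(2.8275, -10.98375) = (1.249875, -0.1883125)

(1.249875, -0.1883125)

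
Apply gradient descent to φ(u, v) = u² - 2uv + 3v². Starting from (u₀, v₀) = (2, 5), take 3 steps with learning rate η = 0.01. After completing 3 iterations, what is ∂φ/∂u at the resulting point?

-4.216

∇φ = (2u - 2v, -2u + 6v)
Step 1: at (2, 5), ∇φ = (-6, 26) → (2, 5) − 0.01·(-6, 26) = (2.06, 4.74)
Step 2: at (2.06, 4.74), ∇φ = (-5.36, 24.32) → (2.06, 4.74) − 0.01·(-5.36, 24.32) = (2.1136, 4.4968)
Step 3: at (2.1136, 4.4968), ∇φ = (-4.7664, 22.7536) → (2.1136, 4.4968) − 0.01·(-4.7664, 22.7536) = (2.161264, 4.269264)
∂φ/∂u at (2.161264, 4.269264) = -4.216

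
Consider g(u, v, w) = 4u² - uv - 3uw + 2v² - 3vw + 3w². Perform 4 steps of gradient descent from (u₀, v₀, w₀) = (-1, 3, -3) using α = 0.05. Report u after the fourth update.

-0.3885875

∇g = (8u - v - 3w, -u + 4v - 3w, -3u - 3v + 6w)
(u₁, v₁, w₁) = (-1, 3, -3) − 0.05·(-2, 22, -24) = (-0.9, 1.9, -1.8)
(u₂, v₂, w₂) = (-0.9, 1.9, -1.8) − 0.05·(-3.7, 13.9, -13.8) = (-0.715, 1.205, -1.11)
(u₃, v₃, w₃) = (-0.715, 1.205, -1.11) − 0.05·(-3.595, 8.865, -8.13) = (-0.53525, 0.76175, -0.7035)
(u₄, v₄, w₄) = (-0.53525, 0.76175, -0.7035) − 0.05·(-2.93325, 5.69275, -4.9005) = (-0.3885875, 0.4771125, -0.458475)
u = -0.3885875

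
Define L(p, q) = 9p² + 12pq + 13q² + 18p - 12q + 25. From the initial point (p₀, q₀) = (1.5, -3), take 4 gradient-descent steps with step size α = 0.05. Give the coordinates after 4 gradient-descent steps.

∇L = (18p + 12q + 18, 12p + 26q - 12)
(p₁, q₁) = (1.5, -3) − 0.05·(9, -72) = (1.05, 0.6)
(p₂, q₂) = (1.05, 0.6) − 0.05·(44.1, 16.2) = (-1.155, -0.21)
(p₃, q₃) = (-1.155, -0.21) − 0.05·(-5.31, -31.32) = (-0.8895, 1.356)
(p₄, q₄) = (-0.8895, 1.356) − 0.05·(18.261, 12.582) = (-1.80255, 0.7269)

(-1.80255, 0.7269)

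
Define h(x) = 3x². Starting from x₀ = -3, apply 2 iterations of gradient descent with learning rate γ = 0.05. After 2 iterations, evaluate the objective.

6.4827

h′(x) = 6x
Step 1: h′(-3) = -18; x₁ = -3 − 0.05·(-18) = -2.1
Step 2: h′(-2.1) = -12.6; x₂ = -2.1 − 0.05·(-12.6) = -1.47
h(-1.47) = 6.4827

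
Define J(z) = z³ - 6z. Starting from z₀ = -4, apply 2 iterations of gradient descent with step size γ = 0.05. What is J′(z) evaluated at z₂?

J′(z) = 3z² - 6
Step 1: J′(-4) = 42; z₁ = -4 − 0.05·42 = -6.1
Step 2: J′(-6.1) = 105.63; z₂ = -6.1 − 0.05·105.63 = -11.3815
J′(z) at (-11.3815) = 382.61562675

382.61562675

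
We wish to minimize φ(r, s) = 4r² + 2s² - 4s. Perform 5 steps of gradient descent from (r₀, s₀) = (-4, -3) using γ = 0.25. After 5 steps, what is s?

1

∇φ = (8r, 4s - 4)
Step 1: at (-4, -3), ∇φ = (-32, -16) → (-4, -3) − 0.25·(-32, -16) = (4, 1)
Step 2: at (4, 1), ∇φ = (32, 0) → (4, 1) − 0.25·(32, 0) = (-4, 1)
Step 3: at (-4, 1), ∇φ = (-32, 0) → (-4, 1) − 0.25·(-32, 0) = (4, 1)
Step 4: at (4, 1), ∇φ = (32, 0) → (4, 1) − 0.25·(32, 0) = (-4, 1)
Step 5: at (-4, 1), ∇φ = (-32, 0) → (-4, 1) − 0.25·(-32, 0) = (4, 1)
s = 1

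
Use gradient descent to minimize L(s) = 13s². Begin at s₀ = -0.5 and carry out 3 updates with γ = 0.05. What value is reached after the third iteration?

0.0135

L′(s) = 26s
Step 1: L′(-0.5) = -13; s₁ = -0.5 − 0.05·(-13) = 0.15
Step 2: L′(0.15) = 3.9; s₂ = 0.15 − 0.05·3.9 = -0.045
Step 3: L′(-0.045) = -1.17; s₃ = -0.045 − 0.05·(-1.17) = 0.0135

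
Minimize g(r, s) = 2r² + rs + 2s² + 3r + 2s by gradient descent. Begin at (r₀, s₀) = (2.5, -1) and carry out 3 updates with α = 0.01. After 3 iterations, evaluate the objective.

13.5896176998295

∇g = (4r + s + 3, r + 4s + 2)
(r₁, s₁) = (2.5, -1) − 0.01·(12, 0.5) = (2.38, -1.005)
(r₂, s₂) = (2.38, -1.005) − 0.01·(11.515, 0.36) = (2.26485, -1.0086)
(r₃, s₃) = (2.26485, -1.0086) − 0.01·(11.0508, 0.23045) = (2.154342, -1.0109045)
g(2.154342, -1.0109045) = 13.5896176998295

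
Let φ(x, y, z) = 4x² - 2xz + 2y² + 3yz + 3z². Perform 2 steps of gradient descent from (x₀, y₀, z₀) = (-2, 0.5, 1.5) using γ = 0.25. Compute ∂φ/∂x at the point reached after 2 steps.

∇φ = (8x - 2z, 4y + 3z, -2x + 3y + 6z)
(x₁, y₁, z₁) = (-2, 0.5, 1.5) − 0.25·(-19, 6.5, 14.5) = (2.75, -1.125, -2.125)
(x₂, y₂, z₂) = (2.75, -1.125, -2.125) − 0.25·(26.25, -10.875, -21.625) = (-3.8125, 1.59375, 3.28125)
∂φ/∂x at (-3.8125, 1.59375, 3.28125) = -37.0625

-37.0625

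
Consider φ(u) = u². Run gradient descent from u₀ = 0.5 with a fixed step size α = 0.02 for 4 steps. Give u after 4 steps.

0.42467328

φ′(u) = 2u
Step 1: φ′(0.5) = 1; u₁ = 0.5 − 0.02·1 = 0.48
Step 2: φ′(0.48) = 0.96; u₂ = 0.48 − 0.02·0.96 = 0.4608
Step 3: φ′(0.4608) = 0.9216; u₃ = 0.4608 − 0.02·0.9216 = 0.442368
Step 4: φ′(0.442368) = 0.884736; u₄ = 0.442368 − 0.02·0.884736 = 0.42467328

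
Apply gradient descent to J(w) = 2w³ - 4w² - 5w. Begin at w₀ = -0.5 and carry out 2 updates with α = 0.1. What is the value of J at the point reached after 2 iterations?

0.94827584825

J′(w) = 6w² - 8w - 5
w₁ = -0.5 − 0.1·0.5 = -0.55
w₂ = -0.55 − 0.1·1.215 = -0.6715
J(-0.6715) = 0.94827584825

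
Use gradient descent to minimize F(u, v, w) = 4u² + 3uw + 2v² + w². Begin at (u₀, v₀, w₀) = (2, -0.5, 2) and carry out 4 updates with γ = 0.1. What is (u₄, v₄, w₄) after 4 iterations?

∇F = (8u + 3w, 4v, 3u + 2w)
(u₁, v₁, w₁) = (2, -0.5, 2) − 0.1·(22, -2, 10) = (-0.2, -0.3, 1)
(u₂, v₂, w₂) = (-0.2, -0.3, 1) − 0.1·(1.4, -1.2, 1.4) = (-0.34, -0.18, 0.86)
(u₃, v₃, w₃) = (-0.34, -0.18, 0.86) − 0.1·(-0.14, -0.72, 0.7) = (-0.326, -0.108, 0.79)
(u₄, v₄, w₄) = (-0.326, -0.108, 0.79) − 0.1·(-0.238, -0.432, 0.602) = (-0.3022, -0.0648, 0.7298)

(-0.3022, -0.0648, 0.7298)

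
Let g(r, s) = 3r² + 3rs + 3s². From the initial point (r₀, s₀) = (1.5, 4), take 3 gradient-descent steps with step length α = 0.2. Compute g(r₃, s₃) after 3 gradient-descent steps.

∇g = (6r + 3s, 3r + 6s)
(r₁, s₁) = (1.5, 4) − 0.2·(21, 28.5) = (-2.7, -1.7)
(r₂, s₂) = (-2.7, -1.7) − 0.2·(-21.3, -18.3) = (1.56, 1.96)
(r₃, s₃) = (1.56, 1.96) − 0.2·(15.24, 16.44) = (-1.488, -1.328)
g(-1.488, -1.328) = 17.861376

17.861376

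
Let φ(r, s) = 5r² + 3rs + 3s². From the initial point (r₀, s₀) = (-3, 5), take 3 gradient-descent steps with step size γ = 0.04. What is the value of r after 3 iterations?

-1.577472

∇φ = (10r + 3s, 3r + 6s)
(r₁, s₁) = (-3, 5) − 0.04·(-15, 21) = (-2.4, 4.16)
(r₂, s₂) = (-2.4, 4.16) − 0.04·(-11.52, 17.76) = (-1.9392, 3.4496)
(r₃, s₃) = (-1.9392, 3.4496) − 0.04·(-9.0432, 14.88) = (-1.577472, 2.8544)
r = -1.577472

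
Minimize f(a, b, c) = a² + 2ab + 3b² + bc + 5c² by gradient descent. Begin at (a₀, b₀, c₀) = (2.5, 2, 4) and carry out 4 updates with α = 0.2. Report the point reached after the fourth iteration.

∇f = (2a + 2b, 2a + 6b + c, b + 10c)
(a₁, b₁, c₁) = (2.5, 2, 4) − 0.2·(9, 21, 42) = (0.7, -2.2, -4.4)
(a₂, b₂, c₂) = (0.7, -2.2, -4.4) − 0.2·(-3, -16.2, -46.2) = (1.3, 1.04, 4.84)
(a₃, b₃, c₃) = (1.3, 1.04, 4.84) − 0.2·(4.68, 13.68, 49.44) = (0.364, -1.696, -5.048)
(a₄, b₄, c₄) = (0.364, -1.696, -5.048) − 0.2·(-2.664, -14.496, -52.176) = (0.8968, 1.2032, 5.3872)

(0.8968, 1.2032, 5.3872)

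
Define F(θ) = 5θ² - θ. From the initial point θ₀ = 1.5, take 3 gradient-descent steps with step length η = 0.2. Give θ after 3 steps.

F′(θ) = 10θ - 1
Step 1: F′(1.5) = 14; θ₁ = 1.5 − 0.2·14 = -1.3
Step 2: F′(-1.3) = -14; θ₂ = -1.3 − 0.2·(-14) = 1.5
Step 3: F′(1.5) = 14; θ₃ = 1.5 − 0.2·14 = -1.3

-1.3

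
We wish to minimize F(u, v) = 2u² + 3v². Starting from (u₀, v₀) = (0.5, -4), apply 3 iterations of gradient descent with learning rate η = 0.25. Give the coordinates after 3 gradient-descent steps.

∇F = (4u, 6v)
Step 1: at (0.5, -4), ∇F = (2, -24) → (0.5, -4) − 0.25·(2, -24) = (0, 2)
Step 2: at (0, 2), ∇F = (0, 12) → (0, 2) − 0.25·(0, 12) = (0, -1)
Step 3: at (0, -1), ∇F = (0, -6) → (0, -1) − 0.25·(0, -6) = (0, 0.5)

(0, 0.5)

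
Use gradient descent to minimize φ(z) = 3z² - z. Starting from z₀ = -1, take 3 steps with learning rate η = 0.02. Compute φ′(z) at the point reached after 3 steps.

-4.770304

φ′(z) = 6z - 1
z₁ = -1 − 0.02·(-7) = -0.86
z₂ = -0.86 − 0.02·(-6.16) = -0.7368
z₃ = -0.7368 − 0.02·(-5.4208) = -0.628384
φ′(z) at (-0.628384) = -4.770304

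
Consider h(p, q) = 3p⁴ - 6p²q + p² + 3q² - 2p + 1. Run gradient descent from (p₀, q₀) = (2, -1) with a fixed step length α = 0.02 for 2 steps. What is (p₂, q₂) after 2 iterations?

(-0.31971584, -0.328768)

∇h = (12p³ - 12pq + 2p - 2, -6p² + 6q)
Step 1: at (2, -1), ∇h = (122, -30) → (2, -1) − 0.02·(122, -30) = (-0.44, -0.4)
Step 2: at (-0.44, -0.4), ∇h = (-6.014208, -3.5616) → (-0.44, -0.4) − 0.02·(-6.014208, -3.5616) = (-0.31971584, -0.328768)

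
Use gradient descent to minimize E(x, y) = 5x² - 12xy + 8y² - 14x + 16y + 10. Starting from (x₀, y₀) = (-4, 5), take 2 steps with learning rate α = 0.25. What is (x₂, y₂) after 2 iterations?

∇E = (10x - 12y - 14, -12x + 16y + 16)
Step 1: at (-4, 5), ∇E = (-114, 144) → (-4, 5) − 0.25·(-114, 144) = (24.5, -31)
Step 2: at (24.5, -31), ∇E = (603, -774) → (24.5, -31) − 0.25·(603, -774) = (-126.25, 162.5)

(-126.25, 162.5)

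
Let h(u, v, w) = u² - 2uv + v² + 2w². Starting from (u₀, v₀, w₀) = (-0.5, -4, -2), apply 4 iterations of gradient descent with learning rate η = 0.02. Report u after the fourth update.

-0.99631232

∇h = (2u - 2v, -2u + 2v, 4w)
Step 1: at (-0.5, -4, -2), ∇h = (7, -7, -8) → (-0.5, -4, -2) − 0.02·(7, -7, -8) = (-0.64, -3.86, -1.84)
Step 2: at (-0.64, -3.86, -1.84), ∇h = (6.44, -6.44, -7.36) → (-0.64, -3.86, -1.84) − 0.02·(6.44, -6.44, -7.36) = (-0.7688, -3.7312, -1.6928)
Step 3: at (-0.7688, -3.7312, -1.6928), ∇h = (5.9248, -5.9248, -6.7712) → (-0.7688, -3.7312, -1.6928) − 0.02·(5.9248, -5.9248, -6.7712) = (-0.887296, -3.612704, -1.557376)
Step 4: at (-0.887296, -3.612704, -1.557376), ∇h = (5.450816, -5.450816, -6.229504) → (-0.887296, -3.612704, -1.557376) − 0.02·(5.450816, -5.450816, -6.229504) = (-0.99631232, -3.50368768, -1.43278592)
u = -0.99631232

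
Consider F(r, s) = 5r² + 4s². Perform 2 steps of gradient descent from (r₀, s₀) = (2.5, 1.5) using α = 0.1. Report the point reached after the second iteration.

(0, 0.06)

∇F = (10r, 8s)
Step 1: at (2.5, 1.5), ∇F = (25, 12) → (2.5, 1.5) − 0.1·(25, 12) = (0, 0.3)
Step 2: at (0, 0.3), ∇F = (0, 2.4) → (0, 0.3) − 0.1·(0, 2.4) = (0, 0.06)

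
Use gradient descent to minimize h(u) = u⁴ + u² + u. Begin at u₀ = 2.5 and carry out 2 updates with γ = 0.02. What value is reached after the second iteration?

h′(u) = 4u³ + 2u + 1
Step 1: h′(2.5) = 68.5; u₁ = 2.5 − 0.02·68.5 = 1.13
Step 2: h′(1.13) = 9.031588; u₂ = 1.13 − 0.02·9.031588 = 0.94936824

0.94936824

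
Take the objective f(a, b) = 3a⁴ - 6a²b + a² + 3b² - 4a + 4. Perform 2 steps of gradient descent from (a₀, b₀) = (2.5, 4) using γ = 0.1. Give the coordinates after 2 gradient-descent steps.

∇f = (12a³ - 12ab + 2a - 4, -6a² + 6b)
Step 1: at (2.5, 4), ∇f = (68.5, -13.5) → (2.5, 4) − 0.1·(68.5, -13.5) = (-4.35, 5.35)
Step 2: at (-4.35, 5.35), ∇f = (-721.1845, -81.435) → (-4.35, 5.35) − 0.1·(-721.1845, -81.435) = (67.76845, 13.4935)

(67.76845, 13.4935)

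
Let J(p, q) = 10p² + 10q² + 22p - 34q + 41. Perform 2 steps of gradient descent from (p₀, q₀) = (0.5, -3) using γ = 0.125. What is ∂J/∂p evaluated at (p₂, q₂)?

∇J = (20p + 22, 20q - 34)
Step 1: at (0.5, -3), ∇J = (32, -94) → (0.5, -3) − 0.125·(32, -94) = (-3.5, 8.75)
Step 2: at (-3.5, 8.75), ∇J = (-48, 141) → (-3.5, 8.75) − 0.125·(-48, 141) = (2.5, -8.875)
∂J/∂p at (2.5, -8.875) = 72

72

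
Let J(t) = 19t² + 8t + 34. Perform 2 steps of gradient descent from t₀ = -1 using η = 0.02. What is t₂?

J′(t) = 38t + 8
t₁ = -1 − 0.02·(-30) = -0.4
t₂ = -0.4 − 0.02·(-7.2) = -0.256

-0.256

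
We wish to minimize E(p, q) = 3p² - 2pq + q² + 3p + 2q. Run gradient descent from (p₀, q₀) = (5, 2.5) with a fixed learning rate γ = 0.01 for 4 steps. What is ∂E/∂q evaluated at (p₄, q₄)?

-0.79030464

∇E = (6p - 2q + 3, -2p + 2q + 2)
(p₁, q₁) = (5, 2.5) − 0.01·(28, -3) = (4.72, 2.53)
(p₂, q₂) = (4.72, 2.53) − 0.01·(26.26, -2.38) = (4.4574, 2.5538)
(p₃, q₃) = (4.4574, 2.5538) − 0.01·(24.6368, -1.8072) = (4.211032, 2.571872)
(p₄, q₄) = (4.211032, 2.571872) − 0.01·(23.122448, -1.27832) = (3.97980752, 2.5846552)
∂E/∂q at (3.97980752, 2.5846552) = -0.79030464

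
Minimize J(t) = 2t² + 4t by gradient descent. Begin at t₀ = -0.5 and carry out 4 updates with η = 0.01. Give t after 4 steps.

J′(t) = 4t + 4
t₁ = -0.5 − 0.01·2 = -0.52
t₂ = -0.52 − 0.01·1.92 = -0.5392
t₃ = -0.5392 − 0.01·1.8432 = -0.557632
t₄ = -0.557632 − 0.01·1.769472 = -0.57532672

-0.57532672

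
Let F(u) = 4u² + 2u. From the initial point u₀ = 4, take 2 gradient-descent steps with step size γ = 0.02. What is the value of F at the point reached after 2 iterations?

F′(u) = 8u + 2
Step 1: F′(4) = 34; u₁ = 4 − 0.02·34 = 3.32
Step 2: F′(3.32) = 28.56; u₂ = 3.32 − 0.02·28.56 = 2.7488
F(2.7488) = 35.72120576

35.72120576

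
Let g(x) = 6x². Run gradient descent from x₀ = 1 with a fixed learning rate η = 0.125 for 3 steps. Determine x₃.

-0.125

g′(x) = 12x
x₁ = 1 − 0.125·12 = -0.5
x₂ = -0.5 − 0.125·(-6) = 0.25
x₃ = 0.25 − 0.125·3 = -0.125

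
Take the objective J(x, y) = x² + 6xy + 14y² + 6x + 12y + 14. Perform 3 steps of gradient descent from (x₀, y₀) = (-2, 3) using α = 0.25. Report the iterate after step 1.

∇J = (2x + 6y + 6, 6x + 28y + 12)
(x₁, y₁) = (-2, 3) − 0.25·(20, 84) = (-7, -18)

(-7, -18)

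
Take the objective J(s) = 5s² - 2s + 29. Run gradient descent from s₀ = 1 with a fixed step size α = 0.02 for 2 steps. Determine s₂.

J′(s) = 10s - 2
Step 1: J′(1) = 8; s₁ = 1 − 0.02·8 = 0.84
Step 2: J′(0.84) = 6.4; s₂ = 0.84 − 0.02·6.4 = 0.712

0.712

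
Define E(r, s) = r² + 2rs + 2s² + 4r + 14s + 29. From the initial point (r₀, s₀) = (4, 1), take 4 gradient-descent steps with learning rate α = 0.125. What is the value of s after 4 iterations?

∇E = (2r + 2s + 4, 2r + 4s + 14)
(r₁, s₁) = (4, 1) − 0.125·(14, 26) = (2.25, -2.25)
(r₂, s₂) = (2.25, -2.25) − 0.125·(4, 9.5) = (1.75, -3.4375)
(r₃, s₃) = (1.75, -3.4375) − 0.125·(0.625, 3.75) = (1.671875, -3.90625)
(r₄, s₄) = (1.671875, -3.90625) − 0.125·(-0.46875, 1.71875) = (1.73046875, -4.12109375)
s = -4.12109375

-4.12109375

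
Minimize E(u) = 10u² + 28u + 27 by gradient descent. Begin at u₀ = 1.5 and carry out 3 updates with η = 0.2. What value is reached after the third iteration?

E′(u) = 20u + 28
Step 1: E′(1.5) = 58; u₁ = 1.5 − 0.2·58 = -10.1
Step 2: E′(-10.1) = -174; u₂ = -10.1 − 0.2·(-174) = 24.7
Step 3: E′(24.7) = 522; u₃ = 24.7 − 0.2·522 = -79.7

-79.7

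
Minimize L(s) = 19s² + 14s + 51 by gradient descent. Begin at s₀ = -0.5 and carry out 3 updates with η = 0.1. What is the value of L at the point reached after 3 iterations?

L′(s) = 38s + 14
Step 1: L′(-0.5) = -5; s₁ = -0.5 − 0.1·(-5) = 0
Step 2: L′(0) = 14; s₂ = 0 − 0.1·14 = -1.4
Step 3: L′(-1.4) = -39.2; s₃ = -1.4 − 0.1·(-39.2) = 2.52
L(2.52) = 206.9376

206.9376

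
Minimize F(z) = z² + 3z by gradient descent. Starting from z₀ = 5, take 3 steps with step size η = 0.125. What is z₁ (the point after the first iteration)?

3.375

F′(z) = 2z + 3
Step 1: F′(5) = 13; z₁ = 5 − 0.125·13 = 3.375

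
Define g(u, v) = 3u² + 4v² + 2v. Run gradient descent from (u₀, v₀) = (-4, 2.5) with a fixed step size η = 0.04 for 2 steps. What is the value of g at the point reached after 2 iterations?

∇g = (6u, 8v + 2)
(u₁, v₁) = (-4, 2.5) − 0.04·(-24, 22) = (-3.04, 1.62)
(u₂, v₂) = (-3.04, 1.62) − 0.04·(-18.24, 14.96) = (-2.3104, 1.0216)
g(-2.3104, 1.0216) = 22.23171072

22.23171072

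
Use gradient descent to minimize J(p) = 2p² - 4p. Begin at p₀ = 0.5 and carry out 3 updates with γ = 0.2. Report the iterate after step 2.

0.98

J′(p) = 4p - 4
Step 1: J′(0.5) = -2; p₁ = 0.5 − 0.2·(-2) = 0.9
Step 2: J′(0.9) = -0.4; p₂ = 0.9 − 0.2·(-0.4) = 0.98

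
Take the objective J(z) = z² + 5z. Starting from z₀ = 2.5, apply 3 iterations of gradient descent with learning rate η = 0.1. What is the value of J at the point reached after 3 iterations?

0.3036

J′(z) = 2z + 5
Step 1: J′(2.5) = 10; z₁ = 2.5 − 0.1·10 = 1.5
Step 2: J′(1.5) = 8; z₂ = 1.5 − 0.1·8 = 0.7
Step 3: J′(0.7) = 6.4; z₃ = 0.7 − 0.1·6.4 = 0.06
J(0.06) = 0.3036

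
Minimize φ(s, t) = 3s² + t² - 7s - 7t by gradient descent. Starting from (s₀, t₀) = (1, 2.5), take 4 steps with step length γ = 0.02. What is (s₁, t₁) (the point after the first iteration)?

(1.02, 2.54)

∇φ = (6s - 7, 2t - 7)
(s₁, t₁) = (1, 2.5) − 0.02·(-1, -2) = (1.02, 2.54)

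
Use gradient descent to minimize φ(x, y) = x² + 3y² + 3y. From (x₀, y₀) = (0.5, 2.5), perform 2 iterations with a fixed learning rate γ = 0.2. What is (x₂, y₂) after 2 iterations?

(0.18, -0.38)

∇φ = (2x, 6y + 3)
(x₁, y₁) = (0.5, 2.5) − 0.2·(1, 18) = (0.3, -1.1)
(x₂, y₂) = (0.3, -1.1) − 0.2·(0.6, -3.6) = (0.18, -0.38)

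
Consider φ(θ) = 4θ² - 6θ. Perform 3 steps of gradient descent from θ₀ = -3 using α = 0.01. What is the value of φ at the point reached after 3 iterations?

31.8574688256

φ′(θ) = 8θ - 6
θ₁ = -3 − 0.01·(-30) = -2.7
θ₂ = -2.7 − 0.01·(-27.6) = -2.424
θ₃ = -2.424 − 0.01·(-25.392) = -2.17008
φ(-2.17008) = 31.8574688256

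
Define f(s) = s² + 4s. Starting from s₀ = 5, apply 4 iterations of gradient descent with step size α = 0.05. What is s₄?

f′(s) = 2s + 4
Step 1: f′(5) = 14; s₁ = 5 − 0.05·14 = 4.3
Step 2: f′(4.3) = 12.6; s₂ = 4.3 − 0.05·12.6 = 3.67
Step 3: f′(3.67) = 11.34; s₃ = 3.67 − 0.05·11.34 = 3.103
Step 4: f′(3.103) = 10.206; s₄ = 3.103 − 0.05·10.206 = 2.5927

2.5927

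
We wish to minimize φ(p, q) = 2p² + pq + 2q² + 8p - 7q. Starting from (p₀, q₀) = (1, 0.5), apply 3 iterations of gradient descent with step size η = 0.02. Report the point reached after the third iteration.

∇φ = (4p + q + 8, p + 4q - 7)
Step 1: at (1, 0.5), ∇φ = (12.5, -4) → (1, 0.5) − 0.02·(12.5, -4) = (0.75, 0.58)
Step 2: at (0.75, 0.58), ∇φ = (11.58, -3.93) → (0.75, 0.58) − 0.02·(11.58, -3.93) = (0.5184, 0.6586)
Step 3: at (0.5184, 0.6586), ∇φ = (10.7322, -3.8472) → (0.5184, 0.6586) − 0.02·(10.7322, -3.8472) = (0.303756, 0.735544)

(0.303756, 0.735544)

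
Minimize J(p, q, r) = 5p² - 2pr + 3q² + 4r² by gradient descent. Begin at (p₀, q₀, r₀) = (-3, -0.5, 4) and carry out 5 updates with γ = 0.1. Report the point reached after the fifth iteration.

∇J = (10p - 2r, 6q, -2p + 8r)
Step 1: at (-3, -0.5, 4), ∇J = (-38, -3, 38) → (-3, -0.5, 4) − 0.1·(-38, -3, 38) = (0.8, -0.2, 0.2)
Step 2: at (0.8, -0.2, 0.2), ∇J = (7.6, -1.2, 0) → (0.8, -0.2, 0.2) − 0.1·(7.6, -1.2, 0) = (0.04, -0.08, 0.2)
Step 3: at (0.04, -0.08, 0.2), ∇J = (0, -0.48, 1.52) → (0.04, -0.08, 0.2) − 0.1·(0, -0.48, 1.52) = (0.04, -0.032, 0.048)
Step 4: at (0.04, -0.032, 0.048), ∇J = (0.304, -0.192, 0.304) → (0.04, -0.032, 0.048) − 0.1·(0.304, -0.192, 0.304) = (0.0096, -0.0128, 0.0176)
Step 5: at (0.0096, -0.0128, 0.0176), ∇J = (0.0608, -0.0768, 0.1216) → (0.0096, -0.0128, 0.0176) − 0.1·(0.0608, -0.0768, 0.1216) = (0.00352, -0.00512, 0.00544)

(0.00352, -0.00512, 0.00544)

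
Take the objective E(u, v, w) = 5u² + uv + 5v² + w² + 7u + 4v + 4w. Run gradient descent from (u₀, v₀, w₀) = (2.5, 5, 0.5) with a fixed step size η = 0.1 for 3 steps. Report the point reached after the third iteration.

(-0.672, -0.3365, -0.72)

∇E = (10u + v + 7, u + 10v + 4, 2w + 4)
Step 1: at (2.5, 5, 0.5), ∇E = (37, 56.5, 5) → (2.5, 5, 0.5) − 0.1·(37, 56.5, 5) = (-1.2, -0.65, 0)
Step 2: at (-1.2, -0.65, 0), ∇E = (-5.65, -3.7, 4) → (-1.2, -0.65, 0) − 0.1·(-5.65, -3.7, 4) = (-0.635, -0.28, -0.4)
Step 3: at (-0.635, -0.28, -0.4), ∇E = (0.37, 0.565, 3.2) → (-0.635, -0.28, -0.4) − 0.1·(0.37, 0.565, 3.2) = (-0.672, -0.3365, -0.72)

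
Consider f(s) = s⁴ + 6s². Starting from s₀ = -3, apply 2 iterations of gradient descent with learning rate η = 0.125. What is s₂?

f′(s) = 4s³ + 12s
s₁ = -3 − 0.125·(-144) = 15
s₂ = 15 − 0.125·13680 = -1695

-1695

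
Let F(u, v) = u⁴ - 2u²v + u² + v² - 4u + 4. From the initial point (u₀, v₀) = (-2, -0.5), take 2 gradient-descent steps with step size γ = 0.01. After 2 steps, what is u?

-1.31135936

∇F = (4u³ - 4uv + 2u - 4, -2u² + 2v)
(u₁, v₁) = (-2, -0.5) − 0.01·(-44, -9) = (-1.56, -0.41)
(u₂, v₂) = (-1.56, -0.41) − 0.01·(-24.864064, -5.6872) = (-1.31135936, -0.353128)
u = -1.31135936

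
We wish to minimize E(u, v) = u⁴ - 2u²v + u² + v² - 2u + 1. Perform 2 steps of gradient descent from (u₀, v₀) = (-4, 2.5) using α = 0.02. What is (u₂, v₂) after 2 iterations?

∇E = (4u³ - 4uv + 2u - 2, -2u² + 2v)
(u₁, v₁) = (-4, 2.5) − 0.02·(-226, -27) = (0.52, 3.04)
(u₂, v₂) = (0.52, 3.04) − 0.02·(-6.720768, 5.5392) = (0.65441536, 2.929216)

(0.65441536, 2.929216)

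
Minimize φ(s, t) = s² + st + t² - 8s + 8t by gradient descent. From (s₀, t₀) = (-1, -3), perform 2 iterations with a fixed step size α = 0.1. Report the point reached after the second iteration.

(1.35, -3.31)

∇φ = (2s + t - 8, s + 2t + 8)
(s₁, t₁) = (-1, -3) − 0.1·(-13, 1) = (0.3, -3.1)
(s₂, t₂) = (0.3, -3.1) − 0.1·(-10.5, 2.1) = (1.35, -3.31)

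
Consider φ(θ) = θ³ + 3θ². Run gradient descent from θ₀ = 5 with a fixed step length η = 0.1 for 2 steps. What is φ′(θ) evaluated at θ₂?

φ′(θ) = 3θ² + 6θ
Step 1: φ′(5) = 105; θ₁ = 5 − 0.1·105 = -5.5
Step 2: φ′(-5.5) = 57.75; θ₂ = -5.5 − 0.1·57.75 = -11.275
φ′(θ) at (-11.275) = 313.726875

313.726875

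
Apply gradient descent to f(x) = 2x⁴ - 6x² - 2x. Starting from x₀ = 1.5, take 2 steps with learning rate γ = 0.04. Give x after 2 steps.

1.30452864

f′(x) = 8x³ - 12x - 2
Step 1: f′(1.5) = 7; x₁ = 1.5 − 0.04·7 = 1.22
Step 2: f′(1.22) = -2.113216; x₂ = 1.22 − 0.04·(-2.113216) = 1.30452864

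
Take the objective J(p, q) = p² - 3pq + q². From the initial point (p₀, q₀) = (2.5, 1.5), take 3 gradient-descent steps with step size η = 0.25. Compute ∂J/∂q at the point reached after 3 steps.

-3.8671875

∇J = (2p - 3q, -3p + 2q)
(p₁, q₁) = (2.5, 1.5) − 0.25·(0.5, -4.5) = (2.375, 2.625)
(p₂, q₂) = (2.375, 2.625) − 0.25·(-3.125, -1.875) = (3.15625, 3.09375)
(p₃, q₃) = (3.15625, 3.09375) − 0.25·(-2.96875, -3.28125) = (3.8984375, 3.9140625)
∂J/∂q at (3.8984375, 3.9140625) = -3.8671875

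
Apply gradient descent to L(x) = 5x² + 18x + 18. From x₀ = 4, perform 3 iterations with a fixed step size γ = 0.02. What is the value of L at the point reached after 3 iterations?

45.8926208

L′(x) = 10x + 18
Step 1: L′(4) = 58; x₁ = 4 − 0.02·58 = 2.84
Step 2: L′(2.84) = 46.4; x₂ = 2.84 − 0.02·46.4 = 1.912
Step 3: L′(1.912) = 37.12; x₃ = 1.912 − 0.02·37.12 = 1.1696
L(1.1696) = 45.8926208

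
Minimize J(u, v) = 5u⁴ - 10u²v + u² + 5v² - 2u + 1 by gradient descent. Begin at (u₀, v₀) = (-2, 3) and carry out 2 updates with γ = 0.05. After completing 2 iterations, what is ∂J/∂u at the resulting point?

4.83820914

∇J = (20u³ - 20uv + 2u - 2, -10u² + 10v)
Step 1: at (-2, 3), ∇J = (-46, -10) → (-2, 3) − 0.05·(-46, -10) = (0.3, 3.5)
Step 2: at (0.3, 3.5), ∇J = (-21.86, 34.1) → (0.3, 3.5) − 0.05·(-21.86, 34.1) = (1.393, 1.795)
∂J/∂u at (1.393, 1.795) = 4.83820914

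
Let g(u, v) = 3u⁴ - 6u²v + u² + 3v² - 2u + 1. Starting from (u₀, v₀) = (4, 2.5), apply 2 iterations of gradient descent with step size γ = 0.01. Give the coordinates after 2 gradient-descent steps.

(-1.51164032, 3.498496)

∇g = (12u³ - 12uv + 2u - 2, -6u² + 6v)
Step 1: at (4, 2.5), ∇g = (654, -81) → (4, 2.5) − 0.01·(654, -81) = (-2.54, 3.31)
Step 2: at (-2.54, 3.31), ∇g = (-102.835968, -18.8496) → (-2.54, 3.31) − 0.01·(-102.835968, -18.8496) = (-1.51164032, 3.498496)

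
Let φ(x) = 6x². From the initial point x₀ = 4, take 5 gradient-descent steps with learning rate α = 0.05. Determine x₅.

0.04096

φ′(x) = 12x
x₁ = 4 − 0.05·48 = 1.6
x₂ = 1.6 − 0.05·19.2 = 0.64
x₃ = 0.64 − 0.05·7.68 = 0.256
x₄ = 0.256 − 0.05·3.072 = 0.1024
x₅ = 0.1024 − 0.05·1.2288 = 0.04096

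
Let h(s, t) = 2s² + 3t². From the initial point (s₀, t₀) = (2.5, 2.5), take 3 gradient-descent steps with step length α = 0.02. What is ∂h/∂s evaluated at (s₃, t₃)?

∇h = (4s, 6t)
Step 1: at (2.5, 2.5), ∇h = (10, 15) → (2.5, 2.5) − 0.02·(10, 15) = (2.3, 2.2)
Step 2: at (2.3, 2.2), ∇h = (9.2, 13.2) → (2.3, 2.2) − 0.02·(9.2, 13.2) = (2.116, 1.936)
Step 3: at (2.116, 1.936), ∇h = (8.464, 11.616) → (2.116, 1.936) − 0.02·(8.464, 11.616) = (1.94672, 1.70368)
∂h/∂s at (1.94672, 1.70368) = 7.78688

7.78688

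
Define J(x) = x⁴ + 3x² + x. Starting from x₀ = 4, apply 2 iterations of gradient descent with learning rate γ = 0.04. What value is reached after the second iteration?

J′(x) = 4x³ + 6x + 1
Step 1: J′(4) = 281; x₁ = 4 − 0.04·281 = -7.24
Step 2: J′(-7.24) = -1560.453696; x₂ = -7.24 − 0.04·(-1560.453696) = 55.17814784

55.17814784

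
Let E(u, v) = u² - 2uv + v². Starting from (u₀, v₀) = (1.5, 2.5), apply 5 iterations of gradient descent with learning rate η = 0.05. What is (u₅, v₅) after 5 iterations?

(1.83616, 2.16384)

∇E = (2u - 2v, -2u + 2v)
(u₁, v₁) = (1.5, 2.5) − 0.05·(-2, 2) = (1.6, 2.4)
(u₂, v₂) = (1.6, 2.4) − 0.05·(-1.6, 1.6) = (1.68, 2.32)
(u₃, v₃) = (1.68, 2.32) − 0.05·(-1.28, 1.28) = (1.744, 2.256)
(u₄, v₄) = (1.744, 2.256) − 0.05·(-1.024, 1.024) = (1.7952, 2.2048)
(u₅, v₅) = (1.7952, 2.2048) − 0.05·(-0.8192, 0.8192) = (1.83616, 2.16384)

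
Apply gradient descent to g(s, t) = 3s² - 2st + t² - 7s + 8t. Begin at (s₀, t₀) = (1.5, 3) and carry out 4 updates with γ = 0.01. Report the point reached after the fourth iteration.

∇g = (6s - 2t - 7, -2s + 2t + 8)
(s₁, t₁) = (1.5, 3) − 0.01·(-4, 11) = (1.54, 2.89)
(s₂, t₂) = (1.54, 2.89) − 0.01·(-3.54, 10.7) = (1.5754, 2.783)
(s₃, t₃) = (1.5754, 2.783) − 0.01·(-3.1136, 10.4152) = (1.606536, 2.678848)
(s₄, t₄) = (1.606536, 2.678848) − 0.01·(-2.71848, 10.144624) = (1.6337208, 2.57740176)

(1.6337208, 2.57740176)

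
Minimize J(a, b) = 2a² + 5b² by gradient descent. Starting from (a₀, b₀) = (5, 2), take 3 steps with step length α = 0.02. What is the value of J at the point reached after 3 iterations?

∇J = (4a, 10b)
Step 1: at (5, 2), ∇J = (20, 20) → (5, 2) − 0.02·(20, 20) = (4.6, 1.6)
Step 2: at (4.6, 1.6), ∇J = (18.4, 16) → (4.6, 1.6) − 0.02·(18.4, 16) = (4.232, 1.28)
Step 3: at (4.232, 1.28), ∇J = (16.928, 12.8) → (4.232, 1.28) − 0.02·(16.928, 12.8) = (3.89344, 1.024)
J(3.89344, 1.024) = 35.5606300672

35.5606300672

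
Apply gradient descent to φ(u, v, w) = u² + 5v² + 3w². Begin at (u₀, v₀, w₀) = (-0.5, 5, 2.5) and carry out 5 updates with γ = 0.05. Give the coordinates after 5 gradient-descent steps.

(-0.295245, 0.15625, 0.420175)

∇φ = (2u, 10v, 6w)
Step 1: at (-0.5, 5, 2.5), ∇φ = (-1, 50, 15) → (-0.5, 5, 2.5) − 0.05·(-1, 50, 15) = (-0.45, 2.5, 1.75)
Step 2: at (-0.45, 2.5, 1.75), ∇φ = (-0.9, 25, 10.5) → (-0.45, 2.5, 1.75) − 0.05·(-0.9, 25, 10.5) = (-0.405, 1.25, 1.225)
Step 3: at (-0.405, 1.25, 1.225), ∇φ = (-0.81, 12.5, 7.35) → (-0.405, 1.25, 1.225) − 0.05·(-0.81, 12.5, 7.35) = (-0.3645, 0.625, 0.8575)
Step 4: at (-0.3645, 0.625, 0.8575), ∇φ = (-0.729, 6.25, 5.145) → (-0.3645, 0.625, 0.8575) − 0.05·(-0.729, 6.25, 5.145) = (-0.32805, 0.3125, 0.60025)
Step 5: at (-0.32805, 0.3125, 0.60025), ∇φ = (-0.6561, 3.125, 3.6015) → (-0.32805, 0.3125, 0.60025) − 0.05·(-0.6561, 3.125, 3.6015) = (-0.295245, 0.15625, 0.420175)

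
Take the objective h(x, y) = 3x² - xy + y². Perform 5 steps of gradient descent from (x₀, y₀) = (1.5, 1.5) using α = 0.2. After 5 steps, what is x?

0.04608

∇h = (6x - y, -x + 2y)
(x₁, y₁) = (1.5, 1.5) − 0.2·(7.5, 1.5) = (0, 1.2)
(x₂, y₂) = (0, 1.2) − 0.2·(-1.2, 2.4) = (0.24, 0.72)
(x₃, y₃) = (0.24, 0.72) − 0.2·(0.72, 1.2) = (0.096, 0.48)
(x₄, y₄) = (0.096, 0.48) − 0.2·(0.096, 0.864) = (0.0768, 0.3072)
(x₅, y₅) = (0.0768, 0.3072) − 0.2·(0.1536, 0.5376) = (0.04608, 0.19968)
x = 0.04608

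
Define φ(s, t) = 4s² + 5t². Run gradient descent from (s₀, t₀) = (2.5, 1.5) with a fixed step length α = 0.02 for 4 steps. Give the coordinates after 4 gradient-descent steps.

∇φ = (8s, 10t)
Step 1: at (2.5, 1.5), ∇φ = (20, 15) → (2.5, 1.5) − 0.02·(20, 15) = (2.1, 1.2)
Step 2: at (2.1, 1.2), ∇φ = (16.8, 12) → (2.1, 1.2) − 0.02·(16.8, 12) = (1.764, 0.96)
Step 3: at (1.764, 0.96), ∇φ = (14.112, 9.6) → (1.764, 0.96) − 0.02·(14.112, 9.6) = (1.48176, 0.768)
Step 4: at (1.48176, 0.768), ∇φ = (11.85408, 7.68) → (1.48176, 0.768) − 0.02·(11.85408, 7.68) = (1.2446784, 0.6144)

(1.2446784, 0.6144)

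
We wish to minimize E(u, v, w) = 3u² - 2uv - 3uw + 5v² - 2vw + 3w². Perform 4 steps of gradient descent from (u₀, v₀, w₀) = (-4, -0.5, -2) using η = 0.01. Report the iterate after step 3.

∇E = (6u - 2v - 3w, -2u + 10v - 2w, -3u - 2v + 6w)
Step 1: at (-4, -0.5, -2), ∇E = (-17, 7, 1) → (-4, -0.5, -2) − 0.01·(-17, 7, 1) = (-3.83, -0.57, -2.01)
Step 2: at (-3.83, -0.57, -2.01), ∇E = (-15.81, 5.98, 0.57) → (-3.83, -0.57, -2.01) − 0.01·(-15.81, 5.98, 0.57) = (-3.6719, -0.6298, -2.0157)
Step 3: at (-3.6719, -0.6298, -2.0157), ∇E = (-14.7247, 5.0772, 0.1811) → (-3.6719, -0.6298, -2.0157) − 0.01·(-14.7247, 5.0772, 0.1811) = (-3.524653, -0.680572, -2.017511)

(-3.524653, -0.680572, -2.017511)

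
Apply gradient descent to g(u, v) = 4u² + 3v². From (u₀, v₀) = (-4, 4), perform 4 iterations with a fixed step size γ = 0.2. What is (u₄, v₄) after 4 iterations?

(-0.5184, 0.0064)

∇g = (8u, 6v)
(u₁, v₁) = (-4, 4) − 0.2·(-32, 24) = (2.4, -0.8)
(u₂, v₂) = (2.4, -0.8) − 0.2·(19.2, -4.8) = (-1.44, 0.16)
(u₃, v₃) = (-1.44, 0.16) − 0.2·(-11.52, 0.96) = (0.864, -0.032)
(u₄, v₄) = (0.864, -0.032) − 0.2·(6.912, -0.192) = (-0.5184, 0.0064)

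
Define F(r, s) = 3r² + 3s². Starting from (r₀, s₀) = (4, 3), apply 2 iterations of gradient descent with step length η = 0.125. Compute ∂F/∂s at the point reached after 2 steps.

∇F = (6r, 6s)
Step 1: at (4, 3), ∇F = (24, 18) → (4, 3) − 0.125·(24, 18) = (1, 0.75)
Step 2: at (1, 0.75), ∇F = (6, 4.5) → (1, 0.75) − 0.125·(6, 4.5) = (0.25, 0.1875)
∂F/∂s at (0.25, 0.1875) = 1.125

1.125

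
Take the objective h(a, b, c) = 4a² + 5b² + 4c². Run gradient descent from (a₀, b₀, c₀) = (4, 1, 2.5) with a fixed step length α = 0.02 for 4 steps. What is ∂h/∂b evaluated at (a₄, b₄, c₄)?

∇h = (8a, 10b, 8c)
Step 1: at (4, 1, 2.5), ∇h = (32, 10, 20) → (4, 1, 2.5) − 0.02·(32, 10, 20) = (3.36, 0.8, 2.1)
Step 2: at (3.36, 0.8, 2.1), ∇h = (26.88, 8, 16.8) → (3.36, 0.8, 2.1) − 0.02·(26.88, 8, 16.8) = (2.8224, 0.64, 1.764)
Step 3: at (2.8224, 0.64, 1.764), ∇h = (22.5792, 6.4, 14.112) → (2.8224, 0.64, 1.764) − 0.02·(22.5792, 6.4, 14.112) = (2.370816, 0.512, 1.48176)
Step 4: at (2.370816, 0.512, 1.48176), ∇h = (18.966528, 5.12, 11.85408) → (2.370816, 0.512, 1.48176) − 0.02·(18.966528, 5.12, 11.85408) = (1.99148544, 0.4096, 1.2446784)
∂h/∂b at (1.99148544, 0.4096, 1.2446784) = 4.096

4.096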